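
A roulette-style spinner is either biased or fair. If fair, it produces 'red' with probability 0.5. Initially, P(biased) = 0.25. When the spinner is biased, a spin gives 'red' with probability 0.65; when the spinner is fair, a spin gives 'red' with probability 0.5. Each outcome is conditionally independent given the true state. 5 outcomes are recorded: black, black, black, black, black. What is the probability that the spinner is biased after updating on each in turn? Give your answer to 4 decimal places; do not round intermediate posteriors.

0.0531

Apply Bayes' rule sequentially, carrying P(biased) forward.
After 'black': P(biased) = 0.35·0.2500 / (0.35·0.2500 + 0.5·0.7500) ≈ 0.1892
After 'black': P(biased) = 0.35·0.1892 / (0.35·0.1892 + 0.5·0.8108) ≈ 0.1404
After 'black': P(biased) = 0.35·0.1404 / (0.35·0.1404 + 0.5·0.8596) ≈ 0.1026
After 'black': P(biased) = 0.35·0.1026 / (0.35·0.1026 + 0.5·0.8974) ≈ 0.0741
After 'black': P(biased) = 0.35·0.0741 / (0.35·0.0741 + 0.5·0.9259) ≈ 0.0531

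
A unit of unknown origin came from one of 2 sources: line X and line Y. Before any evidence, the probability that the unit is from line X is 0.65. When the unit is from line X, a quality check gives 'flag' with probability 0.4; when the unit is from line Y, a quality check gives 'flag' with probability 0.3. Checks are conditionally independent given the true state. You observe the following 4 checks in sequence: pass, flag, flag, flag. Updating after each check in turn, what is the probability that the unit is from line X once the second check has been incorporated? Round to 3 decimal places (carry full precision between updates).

0.680

Each posterior becomes the prior for the next update.
After 'pass': P(line X) = 0.6·0.6500 / (0.6·0.6500 + 0.7·0.3500) ≈ 0.6142
After 'flag': P(line X) = 0.4·0.6142 / (0.4·0.6142 + 0.3·0.3858) ≈ 0.6797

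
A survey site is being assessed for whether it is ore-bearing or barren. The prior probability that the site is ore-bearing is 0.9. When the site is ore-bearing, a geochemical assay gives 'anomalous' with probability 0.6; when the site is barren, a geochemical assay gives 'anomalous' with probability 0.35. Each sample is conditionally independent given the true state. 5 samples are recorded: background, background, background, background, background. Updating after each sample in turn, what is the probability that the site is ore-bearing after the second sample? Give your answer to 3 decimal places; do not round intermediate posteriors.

0.773

Apply Bayes' rule sequentially, carrying P(ore) forward.
After 'background': P(ore) = 0.4·0.9000 / (0.4·0.9000 + 0.65·0.1000) ≈ 0.8471
After 'background': P(ore) = 0.4·0.8471 / (0.4·0.8471 + 0.65·0.1529) ≈ 0.7732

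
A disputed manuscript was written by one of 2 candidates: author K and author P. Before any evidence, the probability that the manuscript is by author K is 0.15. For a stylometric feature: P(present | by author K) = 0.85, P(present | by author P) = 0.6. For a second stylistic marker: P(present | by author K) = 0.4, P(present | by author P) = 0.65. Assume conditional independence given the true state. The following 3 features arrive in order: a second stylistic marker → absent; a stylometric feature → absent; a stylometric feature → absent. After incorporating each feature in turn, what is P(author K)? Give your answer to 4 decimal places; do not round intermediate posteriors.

0.0408

After a second stylistic marker='absent': P(author K) = 0.6·0.1500 / (0.6·0.1500 + 0.35·0.8500) ≈ 0.2323
After a stylometric feature='absent': P(author K) = 0.15·0.2323 / (0.15·0.2323 + 0.4·0.7677) ≈ 0.1019
After a stylometric feature='absent': P(author K) = 0.15·0.1019 / (0.15·0.1019 + 0.4·0.8981) ≈ 0.0408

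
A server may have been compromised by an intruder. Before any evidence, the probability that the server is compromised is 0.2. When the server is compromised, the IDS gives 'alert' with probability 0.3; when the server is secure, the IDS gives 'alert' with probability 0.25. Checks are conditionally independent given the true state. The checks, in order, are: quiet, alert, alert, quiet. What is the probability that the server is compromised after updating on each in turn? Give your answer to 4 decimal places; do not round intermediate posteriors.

After 'quiet': P(compromised) = 0.7·0.2000 / (0.7·0.2000 + 0.75·0.8000) ≈ 0.1892
After 'alert': P(compromised) = 0.3·0.1892 / (0.3·0.1892 + 0.25·0.8108) ≈ 0.2188
After 'alert': P(compromised) = 0.3·0.2188 / (0.3·0.2188 + 0.25·0.7812) ≈ 0.2515
After 'quiet': P(compromised) = 0.7·0.2515 / (0.7·0.2515 + 0.75·0.7485) ≈ 0.2387

0.2387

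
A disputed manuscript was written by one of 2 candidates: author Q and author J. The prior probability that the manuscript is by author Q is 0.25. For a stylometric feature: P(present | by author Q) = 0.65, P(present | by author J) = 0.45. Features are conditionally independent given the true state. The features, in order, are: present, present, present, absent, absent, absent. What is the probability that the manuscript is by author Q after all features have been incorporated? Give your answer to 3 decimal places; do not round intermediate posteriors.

0.206

After 'present': P(author Q) = 0.65·0.2500 / (0.65·0.2500 + 0.45·0.7500) ≈ 0.3250
After 'present': P(author Q) = 0.65·0.3250 / (0.65·0.3250 + 0.45·0.6750) ≈ 0.4102
After 'present': P(author Q) = 0.65·0.4102 / (0.65·0.4102 + 0.45·0.5898) ≈ 0.5011
After 'absent': P(author Q) = 0.35·0.5011 / (0.35·0.5011 + 0.55·0.4989) ≈ 0.3900
After 'absent': P(author Q) = 0.35·0.3900 / (0.35·0.3900 + 0.55·0.6100) ≈ 0.2892
After 'absent': P(author Q) = 0.35·0.2892 / (0.35·0.2892 + 0.55·0.7108) ≈ 0.2056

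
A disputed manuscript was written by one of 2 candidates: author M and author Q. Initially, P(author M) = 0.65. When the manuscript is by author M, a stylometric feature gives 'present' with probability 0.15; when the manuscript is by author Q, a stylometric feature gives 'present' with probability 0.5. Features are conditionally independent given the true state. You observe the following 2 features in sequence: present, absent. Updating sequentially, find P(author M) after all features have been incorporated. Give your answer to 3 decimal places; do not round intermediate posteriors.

Apply Bayes' rule sequentially, carrying P(author M) forward.
After 'present': P(author M) = 0.15·0.6500 / (0.15·0.6500 + 0.5·0.3500) ≈ 0.3578
After 'absent': P(author M) = 0.85·0.3578 / (0.85·0.3578 + 0.5·0.6422) ≈ 0.4864

0.486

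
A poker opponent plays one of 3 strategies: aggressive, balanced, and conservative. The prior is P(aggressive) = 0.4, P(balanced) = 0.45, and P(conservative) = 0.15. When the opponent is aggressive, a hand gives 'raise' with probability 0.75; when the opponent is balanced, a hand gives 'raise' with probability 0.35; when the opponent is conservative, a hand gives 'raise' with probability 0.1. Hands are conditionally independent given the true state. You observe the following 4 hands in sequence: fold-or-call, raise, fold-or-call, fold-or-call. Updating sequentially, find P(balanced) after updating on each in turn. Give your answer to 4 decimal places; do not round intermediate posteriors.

0.7347

After 'fold-or-call': normaliser = 0.25·0.4000 + 0.65·0.4500 + 0.9·0.1500; P(aggressive) ≈ 0.1896, P(balanced) ≈ 0.5545, P(conservative) ≈ 0.2559
After 'raise': normaliser = 0.75·0.1896 + 0.35·0.5545 + 0.1·0.2559; P(aggressive) ≈ 0.3929, P(balanced) ≈ 0.5363, P(conservative) ≈ 0.0707
After 'fold-or-call': normaliser = 0.25·0.3929 + 0.65·0.5363 + 0.9·0.0707; P(aggressive) ≈ 0.1924, P(balanced) ≈ 0.6829, P(conservative) ≈ 0.1247
After 'fold-or-call': normaliser = 0.25·0.1924 + 0.65·0.6829 + 0.9·0.1247; P(aggressive) ≈ 0.0796, P(balanced) ≈ 0.7347, P(conservative) ≈ 0.1857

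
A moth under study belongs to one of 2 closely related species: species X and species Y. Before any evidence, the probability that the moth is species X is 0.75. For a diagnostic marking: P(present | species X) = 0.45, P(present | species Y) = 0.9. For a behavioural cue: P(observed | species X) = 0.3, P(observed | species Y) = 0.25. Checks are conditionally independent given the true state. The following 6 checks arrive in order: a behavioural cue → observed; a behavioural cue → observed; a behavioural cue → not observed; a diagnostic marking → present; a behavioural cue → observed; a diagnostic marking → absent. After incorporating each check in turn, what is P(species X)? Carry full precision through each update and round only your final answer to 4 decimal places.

After a behavioural cue='observed': P(species X) = 0.3·0.7500 / (0.3·0.7500 + 0.25·0.2500) ≈ 0.7826
After a behavioural cue='observed': P(species X) = 0.3·0.7826 / (0.3·0.7826 + 0.25·0.2174) ≈ 0.8120
After a behavioural cue='not observed': P(species X) = 0.7·0.8120 / (0.7·0.8120 + 0.75·0.1880) ≈ 0.8013
After a diagnostic marking='present': P(species X) = 0.45·0.8013 / (0.45·0.8013 + 0.9·0.1987) ≈ 0.6684
After a behavioural cue='observed': P(species X) = 0.3·0.6684 / (0.3·0.6684 + 0.25·0.3316) ≈ 0.7075
After a diagnostic marking='absent': P(species X) = 0.55·0.7075 / (0.55·0.7075 + 0.1·0.2925) ≈ 0.9301

0.9301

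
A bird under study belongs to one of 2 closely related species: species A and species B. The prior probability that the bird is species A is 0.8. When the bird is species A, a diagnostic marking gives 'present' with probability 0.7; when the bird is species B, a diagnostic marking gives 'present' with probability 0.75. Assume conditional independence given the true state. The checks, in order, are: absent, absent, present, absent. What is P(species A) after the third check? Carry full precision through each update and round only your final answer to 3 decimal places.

Apply Bayes' rule sequentially, carrying P(species A) forward.
After 'absent': P(species A) = 0.3·0.8000 / (0.3·0.8000 + 0.25·0.2000) ≈ 0.8276
After 'absent': P(species A) = 0.3·0.8276 / (0.3·0.8276 + 0.25·0.1724) ≈ 0.8521
After 'present': P(species A) = 0.7·0.8521 / (0.7·0.8521 + 0.75·0.1479) ≈ 0.8432

0.843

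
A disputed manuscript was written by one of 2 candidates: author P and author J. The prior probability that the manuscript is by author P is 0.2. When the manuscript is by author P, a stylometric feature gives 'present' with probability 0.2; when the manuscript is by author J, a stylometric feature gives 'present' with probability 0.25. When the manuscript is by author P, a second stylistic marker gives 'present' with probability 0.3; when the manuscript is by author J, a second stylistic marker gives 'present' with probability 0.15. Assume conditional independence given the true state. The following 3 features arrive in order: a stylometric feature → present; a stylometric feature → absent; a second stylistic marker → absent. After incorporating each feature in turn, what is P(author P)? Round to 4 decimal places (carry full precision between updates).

0.1494

After a stylometric feature='present': P(author P) = 0.2·0.2000 / (0.2·0.2000 + 0.25·0.8000) ≈ 0.1667
After a stylometric feature='absent': P(author P) = 0.8·0.1667 / (0.8·0.1667 + 0.75·0.8333) ≈ 0.1758
After a second stylistic marker='absent': P(author P) = 0.7·0.1758 / (0.7·0.1758 + 0.85·0.8242) ≈ 0.1494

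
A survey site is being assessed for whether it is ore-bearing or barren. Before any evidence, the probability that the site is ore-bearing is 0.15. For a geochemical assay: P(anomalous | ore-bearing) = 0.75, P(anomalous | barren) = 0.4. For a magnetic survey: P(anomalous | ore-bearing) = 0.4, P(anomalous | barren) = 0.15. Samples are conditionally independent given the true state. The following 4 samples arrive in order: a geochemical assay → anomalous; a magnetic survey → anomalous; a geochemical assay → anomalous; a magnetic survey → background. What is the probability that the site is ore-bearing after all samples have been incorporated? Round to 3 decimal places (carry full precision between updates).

After a geochemical assay='anomalous': P(ore) = 0.75·0.1500 / (0.75·0.1500 + 0.4·0.8500) ≈ 0.2486
After a magnetic survey='anomalous': P(ore) = 0.4·0.2486 / (0.4·0.2486 + 0.15·0.7514) ≈ 0.4688
After a geochemical assay='anomalous': P(ore) = 0.75·0.4688 / (0.75·0.4688 + 0.4·0.5312) ≈ 0.6233
After a magnetic survey='background': P(ore) = 0.6·0.6233 / (0.6·0.6233 + 0.85·0.3767) ≈ 0.5387

0.539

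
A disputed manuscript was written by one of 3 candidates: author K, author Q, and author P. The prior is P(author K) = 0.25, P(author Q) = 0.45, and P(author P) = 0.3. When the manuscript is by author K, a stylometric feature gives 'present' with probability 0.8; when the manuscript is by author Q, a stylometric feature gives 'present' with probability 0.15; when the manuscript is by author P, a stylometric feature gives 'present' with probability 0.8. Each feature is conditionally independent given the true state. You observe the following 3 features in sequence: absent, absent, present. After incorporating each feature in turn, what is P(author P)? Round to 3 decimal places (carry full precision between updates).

After 'absent': normaliser = 0.2·0.2500 + 0.85·0.4500 + 0.2·0.3000; P(author K) ≈ 0.1015, P(author Q) ≈ 0.7766, P(author P) ≈ 0.1218
After 'absent': normaliser = 0.2·0.1015 + 0.85·0.7766 + 0.2·0.1218; P(author K) ≈ 0.0288, P(author Q) ≈ 0.9366, P(author P) ≈ 0.0346
After 'present': normaliser = 0.8·0.0288 + 0.15·0.9366 + 0.8·0.0346; P(author K) ≈ 0.1205, P(author Q) ≈ 0.7348, P(author P) ≈ 0.1446

0.145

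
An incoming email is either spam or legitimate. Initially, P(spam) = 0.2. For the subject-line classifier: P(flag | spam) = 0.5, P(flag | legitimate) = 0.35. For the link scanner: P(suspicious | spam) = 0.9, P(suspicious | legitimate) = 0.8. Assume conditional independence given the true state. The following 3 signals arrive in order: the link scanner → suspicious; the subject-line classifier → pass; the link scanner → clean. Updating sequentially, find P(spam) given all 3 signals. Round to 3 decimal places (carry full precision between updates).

0.098

After the link scanner='suspicious': P(spam) = 0.9·0.2000 / (0.9·0.2000 + 0.8·0.8000) ≈ 0.2195
After the subject-line classifier='pass': P(spam) = 0.5·0.2195 / (0.5·0.2195 + 0.65·0.7805) ≈ 0.1779
After the link scanner='clean': P(spam) = 0.1·0.1779 / (0.1·0.1779 + 0.2·0.8221) ≈ 0.0976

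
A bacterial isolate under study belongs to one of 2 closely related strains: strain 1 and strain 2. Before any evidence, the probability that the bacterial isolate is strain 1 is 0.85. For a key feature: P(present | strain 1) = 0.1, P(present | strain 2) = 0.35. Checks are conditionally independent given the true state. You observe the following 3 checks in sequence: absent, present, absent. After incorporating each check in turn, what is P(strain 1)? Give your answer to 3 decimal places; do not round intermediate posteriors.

After 'absent': P(strain 1) = 0.9·0.8500 / (0.9·0.8500 + 0.65·0.1500) ≈ 0.8870
After 'present': P(strain 1) = 0.1·0.8870 / (0.1·0.8870 + 0.35·0.1130) ≈ 0.6915
After 'absent': P(strain 1) = 0.9·0.6915 / (0.9·0.6915 + 0.65·0.3085) ≈ 0.7563

0.756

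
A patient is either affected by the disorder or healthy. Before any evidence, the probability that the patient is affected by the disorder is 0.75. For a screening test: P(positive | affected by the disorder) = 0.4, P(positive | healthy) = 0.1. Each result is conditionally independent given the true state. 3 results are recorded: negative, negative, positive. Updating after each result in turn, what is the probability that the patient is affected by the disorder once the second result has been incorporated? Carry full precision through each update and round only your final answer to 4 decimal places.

0.5714

After 'negative': P(affected) = 0.6·0.7500 / (0.6·0.7500 + 0.9·0.2500) ≈ 0.6667
After 'negative': P(affected) = 0.6·0.6667 / (0.6·0.6667 + 0.9·0.3333) ≈ 0.5714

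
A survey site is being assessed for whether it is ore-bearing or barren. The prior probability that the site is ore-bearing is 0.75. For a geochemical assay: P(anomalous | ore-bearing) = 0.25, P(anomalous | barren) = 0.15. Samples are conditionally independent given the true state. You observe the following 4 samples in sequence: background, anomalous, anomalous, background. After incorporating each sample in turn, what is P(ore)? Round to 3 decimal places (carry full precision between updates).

0.866

After 'background': P(ore) = 0.75·0.7500 / (0.75·0.7500 + 0.85·0.2500) ≈ 0.7258
After 'anomalous': P(ore) = 0.25·0.7258 / (0.25·0.7258 + 0.15·0.2742) ≈ 0.8152
After 'anomalous': P(ore) = 0.25·0.8152 / (0.25·0.8152 + 0.15·0.1848) ≈ 0.8803
After 'background': P(ore) = 0.75·0.8803 / (0.75·0.8803 + 0.85·0.1197) ≈ 0.8665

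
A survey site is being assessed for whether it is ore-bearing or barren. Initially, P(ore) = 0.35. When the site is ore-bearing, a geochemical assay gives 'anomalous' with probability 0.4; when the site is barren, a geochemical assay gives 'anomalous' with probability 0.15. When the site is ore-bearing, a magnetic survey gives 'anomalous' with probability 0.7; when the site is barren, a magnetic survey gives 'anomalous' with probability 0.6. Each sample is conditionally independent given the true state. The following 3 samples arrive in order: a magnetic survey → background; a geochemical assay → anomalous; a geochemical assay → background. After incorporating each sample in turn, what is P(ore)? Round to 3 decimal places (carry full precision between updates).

0.432

After a magnetic survey='background': P(ore) = 0.3·0.3500 / (0.3·0.3500 + 0.4·0.6500) ≈ 0.2877
After a geochemical assay='anomalous': P(ore) = 0.4·0.2877 / (0.4·0.2877 + 0.15·0.7123) ≈ 0.5185
After a geochemical assay='background': P(ore) = 0.6·0.5185 / (0.6·0.5185 + 0.85·0.4815) ≈ 0.4319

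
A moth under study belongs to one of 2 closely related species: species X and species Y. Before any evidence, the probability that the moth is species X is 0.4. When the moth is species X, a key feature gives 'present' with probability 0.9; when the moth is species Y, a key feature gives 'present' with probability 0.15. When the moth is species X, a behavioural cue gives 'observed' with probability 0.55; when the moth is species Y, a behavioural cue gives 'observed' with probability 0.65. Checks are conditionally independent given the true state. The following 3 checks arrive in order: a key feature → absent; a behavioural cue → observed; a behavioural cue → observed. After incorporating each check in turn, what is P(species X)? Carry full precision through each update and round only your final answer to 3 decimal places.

Apply Bayes' rule sequentially, carrying P(species X) forward.
After a key feature='absent': P(species X) = 0.1·0.4000 / (0.1·0.4000 + 0.85·0.6000) ≈ 0.0727
After a behavioural cue='observed': P(species X) = 0.55·0.0727 / (0.55·0.0727 + 0.65·0.9273) ≈ 0.0622
After a behavioural cue='observed': P(species X) = 0.55·0.0622 / (0.55·0.0622 + 0.65·0.9378) ≈ 0.0532

0.053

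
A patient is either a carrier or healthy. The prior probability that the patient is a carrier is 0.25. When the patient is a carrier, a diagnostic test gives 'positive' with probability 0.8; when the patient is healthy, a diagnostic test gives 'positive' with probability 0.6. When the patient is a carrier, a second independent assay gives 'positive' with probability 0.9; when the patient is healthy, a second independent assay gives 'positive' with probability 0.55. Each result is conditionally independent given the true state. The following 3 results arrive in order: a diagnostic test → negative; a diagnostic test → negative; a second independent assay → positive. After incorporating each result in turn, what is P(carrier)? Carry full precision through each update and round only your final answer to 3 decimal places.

After a diagnostic test='negative': P(carrier) = 0.2·0.2500 / (0.2·0.2500 + 0.4·0.7500) ≈ 0.1429
After a diagnostic test='negative': P(carrier) = 0.2·0.1429 / (0.2·0.1429 + 0.4·0.8571) ≈ 0.0769
After a second independent assay='positive': P(carrier) = 0.9·0.0769 / (0.9·0.0769 + 0.55·0.9231) ≈ 0.1200

0.120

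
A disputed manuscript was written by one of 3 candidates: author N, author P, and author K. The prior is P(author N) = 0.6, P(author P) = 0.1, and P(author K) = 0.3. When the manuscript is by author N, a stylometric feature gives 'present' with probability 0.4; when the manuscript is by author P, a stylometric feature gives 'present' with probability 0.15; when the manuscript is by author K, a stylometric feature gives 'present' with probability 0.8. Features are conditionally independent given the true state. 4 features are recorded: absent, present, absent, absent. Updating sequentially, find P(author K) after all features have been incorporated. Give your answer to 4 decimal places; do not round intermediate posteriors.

0.0305

Each posterior becomes the prior for the next update.
After 'absent': normaliser = 0.6·0.6000 + 0.85·0.1000 + 0.2·0.3000; P(author N) ≈ 0.7129, P(author P) ≈ 0.1683, P(author K) ≈ 0.1188
After 'present': normaliser = 0.4·0.7129 + 0.15·0.1683 + 0.8·0.1188; P(author N) ≈ 0.7033, P(author P) ≈ 0.0623, P(author K) ≈ 0.2344
After 'absent': normaliser = 0.6·0.7033 + 0.85·0.0623 + 0.2·0.2344; P(author N) ≈ 0.8087, P(author P) ≈ 0.1014, P(author K) ≈ 0.0899
After 'absent': normaliser = 0.6·0.8087 + 0.85·0.1014 + 0.2·0.0899; P(author N) ≈ 0.8232, P(author P) ≈ 0.1463, P(author K) ≈ 0.0305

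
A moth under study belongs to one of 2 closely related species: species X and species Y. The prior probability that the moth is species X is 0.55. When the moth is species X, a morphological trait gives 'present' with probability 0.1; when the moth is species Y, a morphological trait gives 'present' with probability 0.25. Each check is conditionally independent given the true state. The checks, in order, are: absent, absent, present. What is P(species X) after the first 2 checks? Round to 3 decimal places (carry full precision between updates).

Apply Bayes' rule sequentially, carrying P(species X) forward.
After 'absent': P(species X) = 0.9·0.5500 / (0.9·0.5500 + 0.75·0.4500) ≈ 0.5946
After 'absent': P(species X) = 0.9·0.5946 / (0.9·0.5946 + 0.75·0.4054) ≈ 0.6377

0.638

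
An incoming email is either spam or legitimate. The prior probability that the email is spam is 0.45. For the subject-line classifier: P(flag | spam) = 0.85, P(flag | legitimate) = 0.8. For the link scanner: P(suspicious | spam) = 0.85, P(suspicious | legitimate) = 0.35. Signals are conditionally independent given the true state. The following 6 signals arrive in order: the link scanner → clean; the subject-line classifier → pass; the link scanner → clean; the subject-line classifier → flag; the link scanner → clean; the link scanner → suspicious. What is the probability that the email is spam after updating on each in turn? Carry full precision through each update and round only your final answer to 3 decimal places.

0.019

After the link scanner='clean': P(spam) = 0.15·0.4500 / (0.15·0.4500 + 0.65·0.5500) ≈ 0.1588
After the subject-line classifier='pass': P(spam) = 0.15·0.1588 / (0.15·0.1588 + 0.2·0.8412) ≈ 0.1240
After the link scanner='clean': P(spam) = 0.15·0.1240 / (0.15·0.1240 + 0.65·0.8760) ≈ 0.0316
After the subject-line classifier='flag': P(spam) = 0.85·0.0316 / (0.85·0.0316 + 0.8·0.9684) ≈ 0.0336
After the link scanner='clean': P(spam) = 0.15·0.0336 / (0.15·0.0336 + 0.65·0.9664) ≈ 0.0079
After the link scanner='suspicious': P(spam) = 0.85·0.0079 / (0.85·0.0079 + 0.35·0.9921) ≈ 0.0191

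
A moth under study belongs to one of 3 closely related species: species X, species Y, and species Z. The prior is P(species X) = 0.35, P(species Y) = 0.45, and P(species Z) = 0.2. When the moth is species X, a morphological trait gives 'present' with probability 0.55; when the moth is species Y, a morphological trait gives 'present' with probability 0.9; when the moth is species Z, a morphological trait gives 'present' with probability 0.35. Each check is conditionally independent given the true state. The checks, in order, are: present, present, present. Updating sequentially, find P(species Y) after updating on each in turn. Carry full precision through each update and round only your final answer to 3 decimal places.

After 'present': normaliser = 0.55·0.3500 + 0.9·0.4500 + 0.35·0.2000; P(species X) ≈ 0.2884, P(species Y) ≈ 0.6067, P(species Z) ≈ 0.1049
After 'present': normaliser = 0.55·0.2884 + 0.9·0.6067 + 0.35·0.1049; P(species X) ≈ 0.2139, P(species Y) ≈ 0.7365, P(species Z) ≈ 0.0495
After 'present': normaliser = 0.55·0.2139 + 0.9·0.7365 + 0.35·0.0495; P(species X) ≈ 0.1475, P(species Y) ≈ 0.8308, P(species Z) ≈ 0.0217

0.831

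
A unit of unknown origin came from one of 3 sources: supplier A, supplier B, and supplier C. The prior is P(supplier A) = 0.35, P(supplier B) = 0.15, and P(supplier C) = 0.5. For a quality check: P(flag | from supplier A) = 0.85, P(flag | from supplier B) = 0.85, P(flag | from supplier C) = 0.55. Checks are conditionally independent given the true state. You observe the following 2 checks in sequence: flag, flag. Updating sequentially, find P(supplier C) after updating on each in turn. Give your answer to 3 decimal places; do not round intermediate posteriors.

After 'flag': normaliser = 0.85·0.3500 + 0.85·0.1500 + 0.55·0.5000; P(supplier A) ≈ 0.4250, P(supplier B) ≈ 0.1821, P(supplier C) ≈ 0.3929
After 'flag': normaliser = 0.85·0.4250 + 0.85·0.1821 + 0.55·0.3929; P(supplier A) ≈ 0.4934, P(supplier B) ≈ 0.2115, P(supplier C) ≈ 0.2951

0.295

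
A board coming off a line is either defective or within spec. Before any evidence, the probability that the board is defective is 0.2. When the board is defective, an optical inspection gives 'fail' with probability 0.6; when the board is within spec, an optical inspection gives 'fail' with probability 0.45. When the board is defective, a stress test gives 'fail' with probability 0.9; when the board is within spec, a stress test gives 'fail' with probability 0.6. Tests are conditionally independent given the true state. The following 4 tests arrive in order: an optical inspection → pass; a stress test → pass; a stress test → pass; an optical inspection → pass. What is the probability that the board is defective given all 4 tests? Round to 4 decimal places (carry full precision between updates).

0.0082

After an optical inspection='pass': P(defective) = 0.4·0.2000 / (0.4·0.2000 + 0.55·0.8000) ≈ 0.1538
After a stress test='pass': P(defective) = 0.1·0.1538 / (0.1·0.1538 + 0.4·0.8462) ≈ 0.0435
After a stress test='pass': P(defective) = 0.1·0.0435 / (0.1·0.0435 + 0.4·0.9565) ≈ 0.0112
After an optical inspection='pass': P(defective) = 0.4·0.0112 / (0.4·0.0112 + 0.55·0.9888) ≈ 0.0082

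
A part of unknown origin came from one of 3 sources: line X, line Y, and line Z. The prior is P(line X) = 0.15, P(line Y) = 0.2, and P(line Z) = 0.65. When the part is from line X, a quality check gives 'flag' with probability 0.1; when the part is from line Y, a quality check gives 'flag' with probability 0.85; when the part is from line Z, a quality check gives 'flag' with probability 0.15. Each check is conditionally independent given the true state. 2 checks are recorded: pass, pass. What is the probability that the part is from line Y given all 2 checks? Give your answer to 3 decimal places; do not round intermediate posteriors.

0.008

After 'pass': normaliser = 0.9·0.1500 + 0.15·0.2000 + 0.85·0.6500; P(line X) ≈ 0.1882, P(line Y) ≈ 0.0418, P(line Z) ≈ 0.7700
After 'pass': normaliser = 0.9·0.1882 + 0.15·0.0418 + 0.85·0.7700; P(line X) ≈ 0.2040, P(line Y) ≈ 0.0076, P(line Z) ≈ 0.7885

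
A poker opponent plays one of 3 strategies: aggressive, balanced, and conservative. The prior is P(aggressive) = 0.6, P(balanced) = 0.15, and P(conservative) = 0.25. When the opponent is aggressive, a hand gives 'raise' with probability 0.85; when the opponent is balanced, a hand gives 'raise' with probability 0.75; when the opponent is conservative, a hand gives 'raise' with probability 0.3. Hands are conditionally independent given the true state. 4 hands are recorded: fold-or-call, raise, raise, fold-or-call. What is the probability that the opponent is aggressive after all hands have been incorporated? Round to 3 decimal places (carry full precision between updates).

After 'fold-or-call': normaliser = 0.15·0.6000 + 0.25·0.1500 + 0.7·0.2500; P(aggressive) ≈ 0.2975, P(balanced) ≈ 0.1240, P(conservative) ≈ 0.5785
After 'raise': normaliser = 0.85·0.2975 + 0.75·0.1240 + 0.3·0.5785; P(aggressive) ≈ 0.4869, P(balanced) ≈ 0.1790, P(conservative) ≈ 0.3341
After 'raise': normaliser = 0.85·0.4869 + 0.75·0.1790 + 0.3·0.3341; P(aggressive) ≈ 0.6383, P(balanced) ≈ 0.2071, P(conservative) ≈ 0.1546
After 'fold-or-call': normaliser = 0.15·0.6383 + 0.25·0.2071 + 0.7·0.1546; P(aggressive) ≈ 0.3744, P(balanced) ≈ 0.2024, P(conservative) ≈ 0.4232

0.374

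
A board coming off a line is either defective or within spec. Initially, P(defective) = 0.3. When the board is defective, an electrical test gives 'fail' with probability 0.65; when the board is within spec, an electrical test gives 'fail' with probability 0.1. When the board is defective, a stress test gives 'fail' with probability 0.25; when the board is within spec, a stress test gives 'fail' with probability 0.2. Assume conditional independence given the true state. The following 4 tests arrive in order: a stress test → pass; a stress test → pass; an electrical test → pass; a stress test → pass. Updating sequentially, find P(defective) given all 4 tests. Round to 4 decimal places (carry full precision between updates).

After a stress test='pass': P(defective) = 0.75·0.3000 / (0.75·0.3000 + 0.8·0.7000) ≈ 0.2866
After a stress test='pass': P(defective) = 0.75·0.2866 / (0.75·0.2866 + 0.8·0.7134) ≈ 0.2736
After an electrical test='pass': P(defective) = 0.35·0.2736 / (0.35·0.2736 + 0.9·0.7264) ≈ 0.1278
After a stress test='pass': P(defective) = 0.75·0.1278 / (0.75·0.1278 + 0.8·0.8722) ≈ 0.1207

0.1207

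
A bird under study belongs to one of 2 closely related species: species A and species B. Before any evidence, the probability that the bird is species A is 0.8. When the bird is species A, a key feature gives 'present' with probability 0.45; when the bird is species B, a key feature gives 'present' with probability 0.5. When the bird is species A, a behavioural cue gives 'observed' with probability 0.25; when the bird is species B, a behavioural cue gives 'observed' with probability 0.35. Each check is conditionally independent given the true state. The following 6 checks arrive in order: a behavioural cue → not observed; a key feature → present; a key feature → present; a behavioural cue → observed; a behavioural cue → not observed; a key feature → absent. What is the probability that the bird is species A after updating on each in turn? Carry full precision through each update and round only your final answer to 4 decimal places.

After a behavioural cue='not observed': P(species A) = 0.75·0.8000 / (0.75·0.8000 + 0.65·0.2000) ≈ 0.8219
After a key feature='present': P(species A) = 0.45·0.8219 / (0.45·0.8219 + 0.5·0.1781) ≈ 0.8060
After a key feature='present': P(species A) = 0.45·0.8060 / (0.45·0.8060 + 0.5·0.1940) ≈ 0.7890
After a behavioural cue='observed': P(species A) = 0.25·0.7890 / (0.25·0.7890 + 0.35·0.2110) ≈ 0.7275
After a behavioural cue='not observed': P(species A) = 0.75·0.7275 / (0.75·0.7275 + 0.65·0.2725) ≈ 0.7550
After a key feature='absent': P(species A) = 0.55·0.7550 / (0.55·0.7550 + 0.5·0.2450) ≈ 0.7722

0.7722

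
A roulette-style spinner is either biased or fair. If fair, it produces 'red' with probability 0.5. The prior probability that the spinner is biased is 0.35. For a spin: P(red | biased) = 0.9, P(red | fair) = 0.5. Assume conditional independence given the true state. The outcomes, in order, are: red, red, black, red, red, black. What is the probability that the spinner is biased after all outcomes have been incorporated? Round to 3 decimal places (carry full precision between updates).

Each posterior becomes the prior for the next update.
After 'red': P(biased) = 0.9·0.3500 / (0.9·0.3500 + 0.5·0.6500) ≈ 0.4922
After 'red': P(biased) = 0.9·0.4922 / (0.9·0.4922 + 0.5·0.5078) ≈ 0.6357
After 'black': P(biased) = 0.1·0.6357 / (0.1·0.6357 + 0.5·0.3643) ≈ 0.2587
After 'red': P(biased) = 0.9·0.2587 / (0.9·0.2587 + 0.5·0.7413) ≈ 0.3858
After 'red': P(biased) = 0.9·0.3858 / (0.9·0.3858 + 0.5·0.6142) ≈ 0.5306
After 'black': P(biased) = 0.1·0.5306 / (0.1·0.5306 + 0.5·0.4694) ≈ 0.1844

0.184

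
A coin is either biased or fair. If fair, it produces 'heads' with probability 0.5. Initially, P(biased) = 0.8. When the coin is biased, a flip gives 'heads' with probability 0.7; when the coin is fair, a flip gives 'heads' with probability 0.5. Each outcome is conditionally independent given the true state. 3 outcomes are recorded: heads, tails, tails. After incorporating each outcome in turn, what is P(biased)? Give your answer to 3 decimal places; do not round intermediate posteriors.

0.668

After 'heads': P(biased) = 0.7·0.8000 / (0.7·0.8000 + 0.5·0.2000) ≈ 0.8485
After 'tails': P(biased) = 0.3·0.8485 / (0.3·0.8485 + 0.5·0.1515) ≈ 0.7706
After 'tails': P(biased) = 0.3·0.7706 / (0.3·0.7706 + 0.5·0.2294) ≈ 0.6684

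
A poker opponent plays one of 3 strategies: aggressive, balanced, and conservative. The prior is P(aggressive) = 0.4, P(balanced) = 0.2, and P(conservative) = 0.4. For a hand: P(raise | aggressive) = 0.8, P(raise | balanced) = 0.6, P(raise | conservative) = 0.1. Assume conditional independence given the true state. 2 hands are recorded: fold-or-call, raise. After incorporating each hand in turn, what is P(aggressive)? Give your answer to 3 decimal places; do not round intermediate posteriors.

After 'fold-or-call': normaliser = 0.2·0.4000 + 0.4·0.2000 + 0.9·0.4000; P(aggressive) ≈ 0.1538, P(balanced) ≈ 0.1538, P(conservative) ≈ 0.6923
After 'raise': normaliser = 0.8·0.1538 + 0.6·0.1538 + 0.1·0.6923; P(aggressive) ≈ 0.4324, P(balanced) ≈ 0.3243, P(conservative) ≈ 0.2432

0.432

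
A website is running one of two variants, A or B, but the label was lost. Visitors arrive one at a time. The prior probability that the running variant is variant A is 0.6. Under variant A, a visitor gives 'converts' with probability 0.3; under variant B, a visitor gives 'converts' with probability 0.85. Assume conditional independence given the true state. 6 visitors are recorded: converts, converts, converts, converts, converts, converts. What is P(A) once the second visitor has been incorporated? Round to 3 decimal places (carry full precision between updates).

0.157

Each posterior becomes the prior for the next update.
After 'converts': P(A) = 0.3·0.6000 / (0.3·0.6000 + 0.85·0.4000) ≈ 0.3462
After 'converts': P(A) = 0.3·0.3462 / (0.3·0.3462 + 0.85·0.6538) ≈ 0.1574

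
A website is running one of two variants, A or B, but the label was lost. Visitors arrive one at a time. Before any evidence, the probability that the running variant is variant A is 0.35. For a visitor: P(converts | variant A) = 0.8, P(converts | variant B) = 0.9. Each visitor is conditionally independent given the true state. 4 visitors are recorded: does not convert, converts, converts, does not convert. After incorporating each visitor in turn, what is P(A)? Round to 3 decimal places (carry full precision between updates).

Apply Bayes' rule sequentially, carrying P(A) forward.
After 'does not convert': P(A) = 0.2·0.3500 / (0.2·0.3500 + 0.1·0.6500) ≈ 0.5185
After 'converts': P(A) = 0.8·0.5185 / (0.8·0.5185 + 0.9·0.4815) ≈ 0.4891
After 'converts': P(A) = 0.8·0.4891 / (0.8·0.4891 + 0.9·0.5109) ≈ 0.4597
After 'does not convert': P(A) = 0.2·0.4597 / (0.2·0.4597 + 0.1·0.5403) ≈ 0.6299

0.630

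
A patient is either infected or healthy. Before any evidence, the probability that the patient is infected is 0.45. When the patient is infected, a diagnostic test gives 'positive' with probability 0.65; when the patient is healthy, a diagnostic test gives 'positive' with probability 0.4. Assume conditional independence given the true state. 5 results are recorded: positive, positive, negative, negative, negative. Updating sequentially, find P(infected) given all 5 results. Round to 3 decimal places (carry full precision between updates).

0.300

Each posterior becomes the prior for the next update.
After 'positive': P(infected) = 0.65·0.4500 / (0.65·0.4500 + 0.4·0.5500) ≈ 0.5707
After 'positive': P(infected) = 0.65·0.5707 / (0.65·0.5707 + 0.4·0.4293) ≈ 0.6836
After 'negative': P(infected) = 0.35·0.6836 / (0.35·0.6836 + 0.6·0.3164) ≈ 0.5576
After 'negative': P(infected) = 0.35·0.5576 / (0.35·0.5576 + 0.6·0.4424) ≈ 0.4237
After 'negative': P(infected) = 0.35·0.4237 / (0.35·0.4237 + 0.6·0.5763) ≈ 0.3001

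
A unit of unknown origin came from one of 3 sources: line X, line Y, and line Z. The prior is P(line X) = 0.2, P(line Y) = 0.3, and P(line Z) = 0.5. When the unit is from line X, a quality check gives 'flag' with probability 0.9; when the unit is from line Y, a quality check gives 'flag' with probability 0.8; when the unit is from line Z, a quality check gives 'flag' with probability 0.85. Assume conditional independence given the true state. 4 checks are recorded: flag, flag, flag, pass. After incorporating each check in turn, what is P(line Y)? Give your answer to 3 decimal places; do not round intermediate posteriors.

0.336

After 'flag': normaliser = 0.9·0.2000 + 0.8·0.3000 + 0.85·0.5000; P(line X) ≈ 0.2130, P(line Y) ≈ 0.2840, P(line Z) ≈ 0.5030
After 'flag': normaliser = 0.9·0.2130 + 0.8·0.2840 + 0.85·0.5030; P(line X) ≈ 0.2265, P(line Y) ≈ 0.2684, P(line Z) ≈ 0.5051
After 'flag': normaliser = 0.9·0.2265 + 0.8·0.2684 + 0.85·0.5051; P(line X) ≈ 0.2404, P(line Y) ≈ 0.2533, P(line Z) ≈ 0.5063
After 'pass': normaliser = 0.1·0.2404 + 0.2·0.2533 + 0.15·0.5063; P(line X) ≈ 0.1596, P(line Y) ≈ 0.3363, P(line Z) ≈ 0.5042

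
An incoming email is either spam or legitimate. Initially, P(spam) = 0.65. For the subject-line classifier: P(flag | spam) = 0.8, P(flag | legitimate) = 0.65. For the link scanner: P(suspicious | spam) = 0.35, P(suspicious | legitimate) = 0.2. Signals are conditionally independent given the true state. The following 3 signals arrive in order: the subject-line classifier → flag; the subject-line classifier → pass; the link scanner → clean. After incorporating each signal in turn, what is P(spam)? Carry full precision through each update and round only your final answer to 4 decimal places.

Each posterior becomes the prior for the next update.
After the subject-line classifier='flag': P(spam) = 0.8·0.6500 / (0.8·0.6500 + 0.65·0.3500) ≈ 0.6957
After the subject-line classifier='pass': P(spam) = 0.2·0.6957 / (0.2·0.6957 + 0.35·0.3043) ≈ 0.5664
After the link scanner='clean': P(spam) = 0.65·0.5664 / (0.65·0.5664 + 0.8·0.4336) ≈ 0.5149

0.5149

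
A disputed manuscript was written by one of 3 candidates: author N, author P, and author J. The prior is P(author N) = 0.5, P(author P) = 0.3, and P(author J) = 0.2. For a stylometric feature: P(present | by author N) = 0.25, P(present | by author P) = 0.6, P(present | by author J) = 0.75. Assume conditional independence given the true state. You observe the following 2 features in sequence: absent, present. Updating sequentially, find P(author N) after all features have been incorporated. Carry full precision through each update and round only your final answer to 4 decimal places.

After 'absent': normaliser = 0.75·0.5000 + 0.4·0.3000 + 0.25·0.2000; P(author N) ≈ 0.6881, P(author P) ≈ 0.2202, P(author J) ≈ 0.0917
After 'present': normaliser = 0.25·0.6881 + 0.6·0.2202 + 0.75·0.0917; P(author N) ≈ 0.4613, P(author P) ≈ 0.3542, P(author J) ≈ 0.1845

0.4613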